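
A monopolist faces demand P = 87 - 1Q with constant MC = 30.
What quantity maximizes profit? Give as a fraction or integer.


TR = P*Q = (87 - 1Q)Q = 87Q - 1Q^2
MR = dTR/dQ = 87 - 2Q
Set MR = MC:
87 - 2Q = 30
57 = 2Q
Q* = 57/2 = 57/2

57/2


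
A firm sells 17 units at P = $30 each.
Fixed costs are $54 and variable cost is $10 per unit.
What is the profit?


Total Revenue = P * Q = 30 * 17 = $510
Total Cost = FC + VC*Q = 54 + 10*17 = $224
Profit = TR - TC = 510 - 224 = $286

$286


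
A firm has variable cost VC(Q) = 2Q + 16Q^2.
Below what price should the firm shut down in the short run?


AVC(Q) = VC(Q)/Q = 2 + 16Q
AVC is increasing in Q, so minimum AVC is at Q -> 0+.
Min AVC = 2
The firm should shut down if P < 2.

2


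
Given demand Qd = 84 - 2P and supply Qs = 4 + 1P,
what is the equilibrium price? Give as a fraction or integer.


At equilibrium, Qd = Qs.
84 - 2P = 4 + 1P
84 - 4 = 2P + 1P
80 = 3P
P* = 80/3 = 80/3

80/3


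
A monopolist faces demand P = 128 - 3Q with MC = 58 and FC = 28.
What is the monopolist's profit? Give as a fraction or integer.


MR = MC: 128 - 6Q = 58
Q* = 35/3
P* = 128 - 3*35/3 = 93
Profit = (P* - MC)*Q* - FC
= (93 - 58)*35/3 - 28
= 35*35/3 - 28
= 1225/3 - 28 = 1141/3

1141/3


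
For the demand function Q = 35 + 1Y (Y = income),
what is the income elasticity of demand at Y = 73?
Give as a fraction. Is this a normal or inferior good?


dQ/dY = 1
At Y = 73: Q = 35 + 1*73 = 108
Ey = (dQ/dY)(Y/Q) = 1 * 73 / 108 = 73/108
Since Ey > 0, this is a normal good.

73/108 (normal good)


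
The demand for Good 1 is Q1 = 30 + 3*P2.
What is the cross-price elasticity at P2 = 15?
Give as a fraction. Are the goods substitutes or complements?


dQ1/dP2 = 3
At P2 = 15: Q1 = 30 + 3*15 = 75
Exy = (dQ1/dP2)(P2/Q1) = 3 * 15 / 75 = 3/5
Since Exy > 0, the goods are substitutes.

3/5 (substitutes)


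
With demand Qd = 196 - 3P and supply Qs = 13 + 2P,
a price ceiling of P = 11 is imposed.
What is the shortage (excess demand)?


At P = 11:
Qd = 196 - 3*11 = 163
Qs = 13 + 2*11 = 35
Shortage = Qd - Qs = 163 - 35 = 128

128


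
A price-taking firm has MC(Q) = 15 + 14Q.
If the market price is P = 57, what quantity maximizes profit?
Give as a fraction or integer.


In perfect competition, profit is maximized where P = MC.
57 = 15 + 14Q
42 = 14Q
Q* = 42/14 = 3

3


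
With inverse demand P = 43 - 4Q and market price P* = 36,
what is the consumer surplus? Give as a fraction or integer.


Maximum willingness to pay (at Q=0): P_max = 43
Quantity demanded at P* = 36:
Q* = (43 - 36)/4 = 7/4
CS = (1/2) * Q* * (P_max - P*)
CS = (1/2) * 7/4 * (43 - 36)
CS = (1/2) * 7/4 * 7 = 49/8

49/8


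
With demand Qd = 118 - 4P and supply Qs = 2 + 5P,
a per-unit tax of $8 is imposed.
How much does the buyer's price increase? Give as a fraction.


With a per-unit tax, the buyer's price increase depends on relative slopes.
Supply slope: d = 5, Demand slope: b = 4
Buyer's price increase = d * tax / (b + d)
= 5 * 8 / (4 + 5)
= 40 / 9 = 40/9

40/9


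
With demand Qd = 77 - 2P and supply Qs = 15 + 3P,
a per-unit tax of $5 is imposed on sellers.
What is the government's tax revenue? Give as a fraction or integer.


With tax on sellers, new supply: Qs' = 15 + 3(P - 5)
= 0 + 3P
New equilibrium quantity:
Q_new = 231/5
Tax revenue = tax * Q_new = 5 * 231/5 = 231

231


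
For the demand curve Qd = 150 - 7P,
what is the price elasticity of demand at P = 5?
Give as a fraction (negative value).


dQ/dP = -7
At P = 5: Q = 150 - 7*5 = 115
E = (dQ/dP)(P/Q) = (-7)(5/115) = -7/23

-7/23


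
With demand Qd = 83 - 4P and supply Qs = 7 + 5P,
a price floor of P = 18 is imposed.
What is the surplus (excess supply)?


At P = 18:
Qd = 83 - 4*18 = 11
Qs = 7 + 5*18 = 97
Surplus = Qs - Qd = 97 - 11 = 86

86


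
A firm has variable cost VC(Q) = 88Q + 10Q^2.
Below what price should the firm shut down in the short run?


AVC(Q) = VC(Q)/Q = 88 + 10Q
AVC is increasing in Q, so minimum AVC is at Q -> 0+.
Min AVC = 88
The firm should shut down if P < 88.

88


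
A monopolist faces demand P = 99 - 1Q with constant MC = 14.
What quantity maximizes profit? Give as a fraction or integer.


TR = P*Q = (99 - 1Q)Q = 99Q - 1Q^2
MR = dTR/dQ = 99 - 2Q
Set MR = MC:
99 - 2Q = 14
85 = 2Q
Q* = 85/2 = 85/2

85/2


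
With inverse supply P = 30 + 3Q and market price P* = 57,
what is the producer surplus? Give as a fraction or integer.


Minimum supply price (at Q=0): P_min = 30
Quantity supplied at P* = 57:
Q* = (57 - 30)/3 = 9
PS = (1/2) * Q* * (P* - P_min)
PS = (1/2) * 9 * (57 - 30)
PS = (1/2) * 9 * 27 = 243/2

243/2


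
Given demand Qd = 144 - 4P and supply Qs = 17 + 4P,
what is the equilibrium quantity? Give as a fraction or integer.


First find equilibrium price:
144 - 4P = 17 + 4P
P* = 127/8 = 127/8
Then substitute into demand:
Q* = 144 - 4 * 127/8 = 161/2

161/2


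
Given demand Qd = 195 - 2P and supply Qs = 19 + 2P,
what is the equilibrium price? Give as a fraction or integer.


At equilibrium, Qd = Qs.
195 - 2P = 19 + 2P
195 - 19 = 2P + 2P
176 = 4P
P* = 176/4 = 44

44


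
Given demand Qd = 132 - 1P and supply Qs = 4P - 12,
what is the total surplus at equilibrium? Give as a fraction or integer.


Find equilibrium: 132 - 1P = 4P - 12
132 + 12 = 5P
P* = 144/5 = 144/5
Q* = 4*144/5 - 12 = 516/5
Inverse demand: P = 132 - Q/1, so P_max = 132
Inverse supply: P = 3 + Q/4, so P_min = 3
CS = (1/2) * 516/5 * (132 - 144/5) = 133128/25
PS = (1/2) * 516/5 * (144/5 - 3) = 33282/25
TS = CS + PS = 133128/25 + 33282/25 = 33282/5

33282/5


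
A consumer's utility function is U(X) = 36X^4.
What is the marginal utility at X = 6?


MU = dU/dX = 36*4*X^(4-1)
MU = 144*X^3
At X = 6:
MU = 144 * 6^3
MU = 144 * 216 = 31104

31104


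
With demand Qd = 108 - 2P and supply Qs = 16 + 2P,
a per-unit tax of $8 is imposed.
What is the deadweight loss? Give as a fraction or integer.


Pre-tax equilibrium quantity: Q* = 62
Post-tax equilibrium quantity: Q_tax = 54
Reduction in quantity: Q* - Q_tax = 8
DWL = (1/2) * tax * (Q* - Q_tax)
DWL = (1/2) * 8 * 8 = 32

32


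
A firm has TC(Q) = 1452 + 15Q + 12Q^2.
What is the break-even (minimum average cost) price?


AC(Q) = 1452/Q + 15 + 12Q
To minimize: dAC/dQ = -1452/Q^2 + 12 = 0
Q^2 = 1452/12 = 121
Q* = 11
Min AC = 1452/11 + 15 + 12*11
Min AC = 132 + 15 + 132 = 279

279


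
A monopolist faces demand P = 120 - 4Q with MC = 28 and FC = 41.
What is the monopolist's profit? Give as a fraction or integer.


MR = MC: 120 - 8Q = 28
Q* = 23/2
P* = 120 - 4*23/2 = 74
Profit = (P* - MC)*Q* - FC
= (74 - 28)*23/2 - 41
= 46*23/2 - 41
= 529 - 41 = 488

488


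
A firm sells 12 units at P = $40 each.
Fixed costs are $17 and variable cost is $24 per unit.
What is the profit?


Total Revenue = P * Q = 40 * 12 = $480
Total Cost = FC + VC*Q = 17 + 24*12 = $305
Profit = TR - TC = 480 - 305 = $175

$175


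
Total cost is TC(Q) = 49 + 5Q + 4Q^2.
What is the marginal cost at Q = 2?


MC = dTC/dQ = 5 + 2*4*Q
At Q = 2:
MC = 5 + 8*2
MC = 5 + 16 = 21

21


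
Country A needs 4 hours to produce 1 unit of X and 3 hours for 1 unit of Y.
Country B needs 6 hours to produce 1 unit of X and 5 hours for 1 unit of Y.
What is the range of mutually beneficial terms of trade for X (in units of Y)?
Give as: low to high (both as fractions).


Opportunity cost of X for Country A = hours_X / hours_Y = 4/3 = 4/3 units of Y
Opportunity cost of X for Country B = hours_X / hours_Y = 6/5 = 6/5 units of Y
Terms of trade must be between the two opportunity costs.
Range: 6/5 to 4/3

6/5 to 4/3


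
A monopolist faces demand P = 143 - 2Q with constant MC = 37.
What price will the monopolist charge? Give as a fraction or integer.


MR = 143 - 4Q
Set MR = MC: 143 - 4Q = 37
Q* = 53/2
Substitute into demand:
P* = 143 - 2*53/2 = 90

90


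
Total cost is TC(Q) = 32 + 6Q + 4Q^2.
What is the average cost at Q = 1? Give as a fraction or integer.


TC(1) = 32 + 6*1 + 4*1^2
TC(1) = 32 + 6 + 4 = 42
AC = TC/Q = 42/1 = 42

42


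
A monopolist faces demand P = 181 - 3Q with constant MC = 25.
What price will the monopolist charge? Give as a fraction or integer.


MR = 181 - 6Q
Set MR = MC: 181 - 6Q = 25
Q* = 26
Substitute into demand:
P* = 181 - 3*26 = 103

103


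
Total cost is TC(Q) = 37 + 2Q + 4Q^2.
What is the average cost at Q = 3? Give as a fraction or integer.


TC(3) = 37 + 2*3 + 4*3^2
TC(3) = 37 + 6 + 36 = 79
AC = TC/Q = 79/3 = 79/3

79/3


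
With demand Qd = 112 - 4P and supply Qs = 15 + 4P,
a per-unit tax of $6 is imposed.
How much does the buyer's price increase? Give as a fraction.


With a per-unit tax, the buyer's price increase depends on relative slopes.
Supply slope: d = 4, Demand slope: b = 4
Buyer's price increase = d * tax / (b + d)
= 4 * 6 / (4 + 4)
= 24 / 8 = 3

3


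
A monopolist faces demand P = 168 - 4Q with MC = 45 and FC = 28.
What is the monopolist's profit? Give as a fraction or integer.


MR = MC: 168 - 8Q = 45
Q* = 123/8
P* = 168 - 4*123/8 = 213/2
Profit = (P* - MC)*Q* - FC
= (213/2 - 45)*123/8 - 28
= 123/2*123/8 - 28
= 15129/16 - 28 = 14681/16

14681/16


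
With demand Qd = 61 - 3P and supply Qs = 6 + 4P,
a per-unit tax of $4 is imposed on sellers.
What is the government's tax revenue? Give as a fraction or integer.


With tax on sellers, new supply: Qs' = 6 + 4(P - 4)
= 4P - 10
New equilibrium quantity:
Q_new = 214/7
Tax revenue = tax * Q_new = 4 * 214/7 = 856/7

856/7


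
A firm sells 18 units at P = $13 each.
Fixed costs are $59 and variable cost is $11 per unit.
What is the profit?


Total Revenue = P * Q = 13 * 18 = $234
Total Cost = FC + VC*Q = 59 + 11*18 = $257
Profit = TR - TC = 234 - 257 = $-23

$-23


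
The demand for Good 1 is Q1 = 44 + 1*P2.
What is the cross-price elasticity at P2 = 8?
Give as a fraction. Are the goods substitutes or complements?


dQ1/dP2 = 1
At P2 = 8: Q1 = 44 + 1*8 = 52
Exy = (dQ1/dP2)(P2/Q1) = 1 * 8 / 52 = 2/13
Since Exy > 0, the goods are substitutes.

2/13 (substitutes)


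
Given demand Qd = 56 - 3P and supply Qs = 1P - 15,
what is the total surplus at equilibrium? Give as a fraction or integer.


Find equilibrium: 56 - 3P = 1P - 15
56 + 15 = 4P
P* = 71/4 = 71/4
Q* = 1*71/4 - 15 = 11/4
Inverse demand: P = 56/3 - Q/3, so P_max = 56/3
Inverse supply: P = 15 + Q/1, so P_min = 15
CS = (1/2) * 11/4 * (56/3 - 71/4) = 121/96
PS = (1/2) * 11/4 * (71/4 - 15) = 121/32
TS = CS + PS = 121/96 + 121/32 = 121/24

121/24


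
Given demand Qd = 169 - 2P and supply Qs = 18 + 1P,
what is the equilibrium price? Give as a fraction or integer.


At equilibrium, Qd = Qs.
169 - 2P = 18 + 1P
169 - 18 = 2P + 1P
151 = 3P
P* = 151/3 = 151/3

151/3


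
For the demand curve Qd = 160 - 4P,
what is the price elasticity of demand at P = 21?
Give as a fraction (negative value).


dQ/dP = -4
At P = 21: Q = 160 - 4*21 = 76
E = (dQ/dP)(P/Q) = (-4)(21/76) = -21/19

-21/19


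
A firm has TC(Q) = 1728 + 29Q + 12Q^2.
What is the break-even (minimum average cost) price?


AC(Q) = 1728/Q + 29 + 12Q
To minimize: dAC/dQ = -1728/Q^2 + 12 = 0
Q^2 = 1728/12 = 144
Q* = 12
Min AC = 1728/12 + 29 + 12*12
Min AC = 144 + 29 + 144 = 317

317


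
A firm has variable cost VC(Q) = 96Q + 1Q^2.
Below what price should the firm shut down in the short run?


AVC(Q) = VC(Q)/Q = 96 + 1Q
AVC is increasing in Q, so minimum AVC is at Q -> 0+.
Min AVC = 96
The firm should shut down if P < 96.

96


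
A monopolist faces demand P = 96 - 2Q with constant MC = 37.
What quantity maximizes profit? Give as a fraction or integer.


TR = P*Q = (96 - 2Q)Q = 96Q - 2Q^2
MR = dTR/dQ = 96 - 4Q
Set MR = MC:
96 - 4Q = 37
59 = 4Q
Q* = 59/4 = 59/4

59/4


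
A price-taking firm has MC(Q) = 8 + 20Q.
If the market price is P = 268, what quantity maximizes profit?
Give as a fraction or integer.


In perfect competition, profit is maximized where P = MC.
268 = 8 + 20Q
260 = 20Q
Q* = 260/20 = 13

13


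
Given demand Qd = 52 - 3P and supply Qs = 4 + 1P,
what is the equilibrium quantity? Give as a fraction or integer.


First find equilibrium price:
52 - 3P = 4 + 1P
P* = 48/4 = 12
Then substitute into demand:
Q* = 52 - 3 * 12 = 16

16


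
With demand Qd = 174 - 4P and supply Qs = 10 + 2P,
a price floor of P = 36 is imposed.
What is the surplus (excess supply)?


At P = 36:
Qd = 174 - 4*36 = 30
Qs = 10 + 2*36 = 82
Surplus = Qs - Qd = 82 - 30 = 52

52


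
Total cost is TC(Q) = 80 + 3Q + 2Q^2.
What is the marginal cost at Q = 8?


MC = dTC/dQ = 3 + 2*2*Q
At Q = 8:
MC = 3 + 4*8
MC = 3 + 32 = 35

35


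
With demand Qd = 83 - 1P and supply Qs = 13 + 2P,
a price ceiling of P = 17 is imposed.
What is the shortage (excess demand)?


At P = 17:
Qd = 83 - 1*17 = 66
Qs = 13 + 2*17 = 47
Shortage = Qd - Qs = 66 - 47 = 19

19


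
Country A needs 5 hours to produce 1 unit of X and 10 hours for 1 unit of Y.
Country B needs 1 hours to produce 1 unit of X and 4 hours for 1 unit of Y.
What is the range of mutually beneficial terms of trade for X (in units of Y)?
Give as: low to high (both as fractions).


Opportunity cost of X for Country A = hours_X / hours_Y = 5/10 = 1/2 units of Y
Opportunity cost of X for Country B = hours_X / hours_Y = 1/4 = 1/4 units of Y
Terms of trade must be between the two opportunity costs.
Range: 1/4 to 1/2

1/4 to 1/2


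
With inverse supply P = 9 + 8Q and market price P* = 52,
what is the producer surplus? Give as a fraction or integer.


Minimum supply price (at Q=0): P_min = 9
Quantity supplied at P* = 52:
Q* = (52 - 9)/8 = 43/8
PS = (1/2) * Q* * (P* - P_min)
PS = (1/2) * 43/8 * (52 - 9)
PS = (1/2) * 43/8 * 43 = 1849/16

1849/16


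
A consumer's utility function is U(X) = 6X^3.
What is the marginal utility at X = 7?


MU = dU/dX = 6*3*X^(3-1)
MU = 18*X^2
At X = 7:
MU = 18 * 7^2
MU = 18 * 49 = 882

882


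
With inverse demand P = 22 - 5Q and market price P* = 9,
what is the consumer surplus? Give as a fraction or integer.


Maximum willingness to pay (at Q=0): P_max = 22
Quantity demanded at P* = 9:
Q* = (22 - 9)/5 = 13/5
CS = (1/2) * Q* * (P_max - P*)
CS = (1/2) * 13/5 * (22 - 9)
CS = (1/2) * 13/5 * 13 = 169/10

169/10


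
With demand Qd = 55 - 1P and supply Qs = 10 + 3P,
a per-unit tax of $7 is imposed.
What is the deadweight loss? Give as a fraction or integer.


Pre-tax equilibrium quantity: Q* = 175/4
Post-tax equilibrium quantity: Q_tax = 77/2
Reduction in quantity: Q* - Q_tax = 21/4
DWL = (1/2) * tax * (Q* - Q_tax)
DWL = (1/2) * 7 * 21/4 = 147/8

147/8


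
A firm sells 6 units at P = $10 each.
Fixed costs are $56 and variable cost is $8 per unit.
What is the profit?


Total Revenue = P * Q = 10 * 6 = $60
Total Cost = FC + VC*Q = 56 + 8*6 = $104
Profit = TR - TC = 60 - 104 = $-44

$-44


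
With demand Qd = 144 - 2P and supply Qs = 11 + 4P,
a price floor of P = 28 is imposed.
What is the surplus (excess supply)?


At P = 28:
Qd = 144 - 2*28 = 88
Qs = 11 + 4*28 = 123
Surplus = Qs - Qd = 123 - 88 = 35

35


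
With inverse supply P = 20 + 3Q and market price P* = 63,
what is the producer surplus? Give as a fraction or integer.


Minimum supply price (at Q=0): P_min = 20
Quantity supplied at P* = 63:
Q* = (63 - 20)/3 = 43/3
PS = (1/2) * Q* * (P* - P_min)
PS = (1/2) * 43/3 * (63 - 20)
PS = (1/2) * 43/3 * 43 = 1849/6

1849/6


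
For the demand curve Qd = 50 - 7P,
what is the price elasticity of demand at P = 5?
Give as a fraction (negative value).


dQ/dP = -7
At P = 5: Q = 50 - 7*5 = 15
E = (dQ/dP)(P/Q) = (-7)(5/15) = -7/3

-7/3


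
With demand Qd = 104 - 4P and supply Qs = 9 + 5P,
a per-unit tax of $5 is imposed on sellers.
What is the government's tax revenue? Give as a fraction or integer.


With tax on sellers, new supply: Qs' = 9 + 5(P - 5)
= 5P - 16
New equilibrium quantity:
Q_new = 152/3
Tax revenue = tax * Q_new = 5 * 152/3 = 760/3

760/3


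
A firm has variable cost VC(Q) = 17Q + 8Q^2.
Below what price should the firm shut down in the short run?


AVC(Q) = VC(Q)/Q = 17 + 8Q
AVC is increasing in Q, so minimum AVC is at Q -> 0+.
Min AVC = 17
The firm should shut down if P < 17.

17


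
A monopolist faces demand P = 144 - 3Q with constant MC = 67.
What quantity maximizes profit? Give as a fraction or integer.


TR = P*Q = (144 - 3Q)Q = 144Q - 3Q^2
MR = dTR/dQ = 144 - 6Q
Set MR = MC:
144 - 6Q = 67
77 = 6Q
Q* = 77/6 = 77/6

77/6


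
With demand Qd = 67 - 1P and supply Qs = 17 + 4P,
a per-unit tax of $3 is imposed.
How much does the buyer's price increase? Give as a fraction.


With a per-unit tax, the buyer's price increase depends on relative slopes.
Supply slope: d = 4, Demand slope: b = 1
Buyer's price increase = d * tax / (b + d)
= 4 * 3 / (1 + 4)
= 12 / 5 = 12/5

12/5


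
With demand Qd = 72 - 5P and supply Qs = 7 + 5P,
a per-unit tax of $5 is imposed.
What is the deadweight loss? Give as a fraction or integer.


Pre-tax equilibrium quantity: Q* = 79/2
Post-tax equilibrium quantity: Q_tax = 27
Reduction in quantity: Q* - Q_tax = 25/2
DWL = (1/2) * tax * (Q* - Q_tax)
DWL = (1/2) * 5 * 25/2 = 125/4

125/4


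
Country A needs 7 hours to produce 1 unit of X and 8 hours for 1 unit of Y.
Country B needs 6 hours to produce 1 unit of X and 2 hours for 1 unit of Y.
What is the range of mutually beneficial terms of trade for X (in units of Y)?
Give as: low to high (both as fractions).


Opportunity cost of X for Country A = hours_X / hours_Y = 7/8 = 7/8 units of Y
Opportunity cost of X for Country B = hours_X / hours_Y = 6/2 = 3 units of Y
Terms of trade must be between the two opportunity costs.
Range: 7/8 to 3

7/8 to 3


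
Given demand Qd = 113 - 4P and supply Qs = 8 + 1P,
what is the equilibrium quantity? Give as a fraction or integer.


First find equilibrium price:
113 - 4P = 8 + 1P
P* = 105/5 = 21
Then substitute into demand:
Q* = 113 - 4 * 21 = 29

29


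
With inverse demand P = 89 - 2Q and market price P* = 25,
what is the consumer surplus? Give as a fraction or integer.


Maximum willingness to pay (at Q=0): P_max = 89
Quantity demanded at P* = 25:
Q* = (89 - 25)/2 = 32
CS = (1/2) * Q* * (P_max - P*)
CS = (1/2) * 32 * (89 - 25)
CS = (1/2) * 32 * 64 = 1024

1024


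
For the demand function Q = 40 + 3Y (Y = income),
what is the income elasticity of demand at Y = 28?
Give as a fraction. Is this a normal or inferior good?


dQ/dY = 3
At Y = 28: Q = 40 + 3*28 = 124
Ey = (dQ/dY)(Y/Q) = 3 * 28 / 124 = 21/31
Since Ey > 0, this is a normal good.

21/31 (normal good)


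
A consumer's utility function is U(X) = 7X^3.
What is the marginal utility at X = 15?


MU = dU/dX = 7*3*X^(3-1)
MU = 21*X^2
At X = 15:
MU = 21 * 15^2
MU = 21 * 225 = 4725

4725


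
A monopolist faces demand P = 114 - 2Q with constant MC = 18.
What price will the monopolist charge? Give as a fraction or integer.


MR = 114 - 4Q
Set MR = MC: 114 - 4Q = 18
Q* = 24
Substitute into demand:
P* = 114 - 2*24 = 66

66


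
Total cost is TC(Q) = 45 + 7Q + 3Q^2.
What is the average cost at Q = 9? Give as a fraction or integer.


TC(9) = 45 + 7*9 + 3*9^2
TC(9) = 45 + 63 + 243 = 351
AC = TC/Q = 351/9 = 39

39


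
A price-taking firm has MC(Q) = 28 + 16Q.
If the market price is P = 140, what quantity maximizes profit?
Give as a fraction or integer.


In perfect competition, profit is maximized where P = MC.
140 = 28 + 16Q
112 = 16Q
Q* = 112/16 = 7

7


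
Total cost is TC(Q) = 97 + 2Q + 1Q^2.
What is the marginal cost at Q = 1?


MC = dTC/dQ = 2 + 2*1*Q
At Q = 1:
MC = 2 + 2*1
MC = 2 + 2 = 4

4


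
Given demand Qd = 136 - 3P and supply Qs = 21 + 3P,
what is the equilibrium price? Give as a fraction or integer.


At equilibrium, Qd = Qs.
136 - 3P = 21 + 3P
136 - 21 = 3P + 3P
115 = 6P
P* = 115/6 = 115/6

115/6


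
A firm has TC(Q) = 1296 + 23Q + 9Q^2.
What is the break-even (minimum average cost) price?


AC(Q) = 1296/Q + 23 + 9Q
To minimize: dAC/dQ = -1296/Q^2 + 9 = 0
Q^2 = 1296/9 = 144
Q* = 12
Min AC = 1296/12 + 23 + 9*12
Min AC = 108 + 23 + 108 = 239

239


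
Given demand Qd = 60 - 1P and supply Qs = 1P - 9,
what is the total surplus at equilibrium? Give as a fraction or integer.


Find equilibrium: 60 - 1P = 1P - 9
60 + 9 = 2P
P* = 69/2 = 69/2
Q* = 1*69/2 - 9 = 51/2
Inverse demand: P = 60 - Q/1, so P_max = 60
Inverse supply: P = 9 + Q/1, so P_min = 9
CS = (1/2) * 51/2 * (60 - 69/2) = 2601/8
PS = (1/2) * 51/2 * (69/2 - 9) = 2601/8
TS = CS + PS = 2601/8 + 2601/8 = 2601/4

2601/4


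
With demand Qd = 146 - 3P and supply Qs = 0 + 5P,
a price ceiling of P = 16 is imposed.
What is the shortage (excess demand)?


At P = 16:
Qd = 146 - 3*16 = 98
Qs = 0 + 5*16 = 80
Shortage = Qd - Qs = 98 - 80 = 18

18


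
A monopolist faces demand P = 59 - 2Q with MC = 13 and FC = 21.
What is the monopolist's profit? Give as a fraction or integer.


MR = MC: 59 - 4Q = 13
Q* = 23/2
P* = 59 - 2*23/2 = 36
Profit = (P* - MC)*Q* - FC
= (36 - 13)*23/2 - 21
= 23*23/2 - 21
= 529/2 - 21 = 487/2

487/2


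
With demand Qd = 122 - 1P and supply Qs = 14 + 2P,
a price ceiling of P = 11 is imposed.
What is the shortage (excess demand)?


At P = 11:
Qd = 122 - 1*11 = 111
Qs = 14 + 2*11 = 36
Shortage = Qd - Qs = 111 - 36 = 75

75


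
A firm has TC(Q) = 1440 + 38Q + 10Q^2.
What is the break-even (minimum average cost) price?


AC(Q) = 1440/Q + 38 + 10Q
To minimize: dAC/dQ = -1440/Q^2 + 10 = 0
Q^2 = 1440/10 = 144
Q* = 12
Min AC = 1440/12 + 38 + 10*12
Min AC = 120 + 38 + 120 = 278

278


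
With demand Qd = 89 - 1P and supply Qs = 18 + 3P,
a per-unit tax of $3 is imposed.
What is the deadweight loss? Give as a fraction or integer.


Pre-tax equilibrium quantity: Q* = 285/4
Post-tax equilibrium quantity: Q_tax = 69
Reduction in quantity: Q* - Q_tax = 9/4
DWL = (1/2) * tax * (Q* - Q_tax)
DWL = (1/2) * 3 * 9/4 = 27/8

27/8


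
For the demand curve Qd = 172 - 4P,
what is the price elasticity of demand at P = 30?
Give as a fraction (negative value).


dQ/dP = -4
At P = 30: Q = 172 - 4*30 = 52
E = (dQ/dP)(P/Q) = (-4)(30/52) = -30/13

-30/13


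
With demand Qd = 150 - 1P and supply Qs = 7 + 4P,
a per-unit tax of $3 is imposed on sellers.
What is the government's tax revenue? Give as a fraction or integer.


With tax on sellers, new supply: Qs' = 7 + 4(P - 3)
= 4P - 5
New equilibrium quantity:
Q_new = 119
Tax revenue = tax * Q_new = 3 * 119 = 357

357


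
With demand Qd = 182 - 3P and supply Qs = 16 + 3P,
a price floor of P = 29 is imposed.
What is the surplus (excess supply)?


At P = 29:
Qd = 182 - 3*29 = 95
Qs = 16 + 3*29 = 103
Surplus = Qs - Qd = 103 - 95 = 8

8


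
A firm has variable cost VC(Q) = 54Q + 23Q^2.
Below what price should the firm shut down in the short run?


AVC(Q) = VC(Q)/Q = 54 + 23Q
AVC is increasing in Q, so minimum AVC is at Q -> 0+.
Min AVC = 54
The firm should shut down if P < 54.

54


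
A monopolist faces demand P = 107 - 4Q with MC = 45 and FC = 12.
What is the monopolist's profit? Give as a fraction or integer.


MR = MC: 107 - 8Q = 45
Q* = 31/4
P* = 107 - 4*31/4 = 76
Profit = (P* - MC)*Q* - FC
= (76 - 45)*31/4 - 12
= 31*31/4 - 12
= 961/4 - 12 = 913/4

913/4


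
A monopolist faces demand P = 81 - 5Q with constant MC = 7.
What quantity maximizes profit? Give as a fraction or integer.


TR = P*Q = (81 - 5Q)Q = 81Q - 5Q^2
MR = dTR/dQ = 81 - 10Q
Set MR = MC:
81 - 10Q = 7
74 = 10Q
Q* = 74/10 = 37/5

37/5


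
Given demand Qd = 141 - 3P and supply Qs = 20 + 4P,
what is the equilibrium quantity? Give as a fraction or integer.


First find equilibrium price:
141 - 3P = 20 + 4P
P* = 121/7 = 121/7
Then substitute into demand:
Q* = 141 - 3 * 121/7 = 624/7

624/7


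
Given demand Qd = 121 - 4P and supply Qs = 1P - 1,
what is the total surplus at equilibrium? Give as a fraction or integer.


Find equilibrium: 121 - 4P = 1P - 1
121 + 1 = 5P
P* = 122/5 = 122/5
Q* = 1*122/5 - 1 = 117/5
Inverse demand: P = 121/4 - Q/4, so P_max = 121/4
Inverse supply: P = 1 + Q/1, so P_min = 1
CS = (1/2) * 117/5 * (121/4 - 122/5) = 13689/200
PS = (1/2) * 117/5 * (122/5 - 1) = 13689/50
TS = CS + PS = 13689/200 + 13689/50 = 13689/40

13689/40


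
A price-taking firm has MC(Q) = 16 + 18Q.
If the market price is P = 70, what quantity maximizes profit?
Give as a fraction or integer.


In perfect competition, profit is maximized where P = MC.
70 = 16 + 18Q
54 = 18Q
Q* = 54/18 = 3

3


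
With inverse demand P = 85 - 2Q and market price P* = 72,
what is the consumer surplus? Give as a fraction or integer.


Maximum willingness to pay (at Q=0): P_max = 85
Quantity demanded at P* = 72:
Q* = (85 - 72)/2 = 13/2
CS = (1/2) * Q* * (P_max - P*)
CS = (1/2) * 13/2 * (85 - 72)
CS = (1/2) * 13/2 * 13 = 169/4

169/4


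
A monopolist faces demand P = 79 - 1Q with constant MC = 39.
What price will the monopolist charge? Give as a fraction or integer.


MR = 79 - 2Q
Set MR = MC: 79 - 2Q = 39
Q* = 20
Substitute into demand:
P* = 79 - 1*20 = 59

59


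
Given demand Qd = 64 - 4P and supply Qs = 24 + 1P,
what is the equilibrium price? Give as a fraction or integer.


At equilibrium, Qd = Qs.
64 - 4P = 24 + 1P
64 - 24 = 4P + 1P
40 = 5P
P* = 40/5 = 8

8


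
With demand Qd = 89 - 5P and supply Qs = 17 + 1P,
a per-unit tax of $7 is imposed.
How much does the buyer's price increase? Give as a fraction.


With a per-unit tax, the buyer's price increase depends on relative slopes.
Supply slope: d = 1, Demand slope: b = 5
Buyer's price increase = d * tax / (b + d)
= 1 * 7 / (5 + 1)
= 7 / 6 = 7/6

7/6


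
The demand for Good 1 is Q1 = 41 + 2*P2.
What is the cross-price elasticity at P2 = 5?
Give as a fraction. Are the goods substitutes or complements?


dQ1/dP2 = 2
At P2 = 5: Q1 = 41 + 2*5 = 51
Exy = (dQ1/dP2)(P2/Q1) = 2 * 5 / 51 = 10/51
Since Exy > 0, the goods are substitutes.

10/51 (substitutes)


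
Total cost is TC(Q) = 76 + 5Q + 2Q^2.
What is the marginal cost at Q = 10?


MC = dTC/dQ = 5 + 2*2*Q
At Q = 10:
MC = 5 + 4*10
MC = 5 + 40 = 45

45


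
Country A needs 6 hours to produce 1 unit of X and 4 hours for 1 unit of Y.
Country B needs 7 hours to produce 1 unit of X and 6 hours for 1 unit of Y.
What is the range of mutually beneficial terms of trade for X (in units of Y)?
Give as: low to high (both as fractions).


Opportunity cost of X for Country A = hours_X / hours_Y = 6/4 = 3/2 units of Y
Opportunity cost of X for Country B = hours_X / hours_Y = 7/6 = 7/6 units of Y
Terms of trade must be between the two opportunity costs.
Range: 7/6 to 3/2

7/6 to 3/2


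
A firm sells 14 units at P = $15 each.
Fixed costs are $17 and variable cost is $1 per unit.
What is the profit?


Total Revenue = P * Q = 15 * 14 = $210
Total Cost = FC + VC*Q = 17 + 1*14 = $31
Profit = TR - TC = 210 - 31 = $179

$179


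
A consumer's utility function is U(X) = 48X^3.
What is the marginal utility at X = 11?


MU = dU/dX = 48*3*X^(3-1)
MU = 144*X^2
At X = 11:
MU = 144 * 11^2
MU = 144 * 121 = 17424

17424


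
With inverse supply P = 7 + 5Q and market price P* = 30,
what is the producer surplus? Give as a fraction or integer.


Minimum supply price (at Q=0): P_min = 7
Quantity supplied at P* = 30:
Q* = (30 - 7)/5 = 23/5
PS = (1/2) * Q* * (P* - P_min)
PS = (1/2) * 23/5 * (30 - 7)
PS = (1/2) * 23/5 * 23 = 529/10

529/10


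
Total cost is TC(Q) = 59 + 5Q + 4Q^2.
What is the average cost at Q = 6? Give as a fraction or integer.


TC(6) = 59 + 5*6 + 4*6^2
TC(6) = 59 + 30 + 144 = 233
AC = TC/Q = 233/6 = 233/6

233/6


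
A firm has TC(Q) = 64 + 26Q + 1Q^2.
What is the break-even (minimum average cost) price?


AC(Q) = 64/Q + 26 + 1Q
To minimize: dAC/dQ = -64/Q^2 + 1 = 0
Q^2 = 64/1 = 64
Q* = 8
Min AC = 64/8 + 26 + 1*8
Min AC = 8 + 26 + 8 = 42

42


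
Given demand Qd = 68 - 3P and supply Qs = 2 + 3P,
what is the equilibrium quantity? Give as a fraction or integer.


First find equilibrium price:
68 - 3P = 2 + 3P
P* = 66/6 = 11
Then substitute into demand:
Q* = 68 - 3 * 11 = 35

35


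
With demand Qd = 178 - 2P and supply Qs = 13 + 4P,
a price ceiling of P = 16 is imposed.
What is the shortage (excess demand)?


At P = 16:
Qd = 178 - 2*16 = 146
Qs = 13 + 4*16 = 77
Shortage = Qd - Qs = 146 - 77 = 69

69


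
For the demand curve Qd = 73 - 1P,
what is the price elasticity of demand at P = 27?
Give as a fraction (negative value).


dQ/dP = -1
At P = 27: Q = 73 - 1*27 = 46
E = (dQ/dP)(P/Q) = (-1)(27/46) = -27/46

-27/46


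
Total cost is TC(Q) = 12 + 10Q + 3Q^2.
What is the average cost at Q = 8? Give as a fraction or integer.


TC(8) = 12 + 10*8 + 3*8^2
TC(8) = 12 + 80 + 192 = 284
AC = TC/Q = 284/8 = 71/2

71/2


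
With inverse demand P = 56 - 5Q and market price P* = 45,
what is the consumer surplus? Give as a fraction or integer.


Maximum willingness to pay (at Q=0): P_max = 56
Quantity demanded at P* = 45:
Q* = (56 - 45)/5 = 11/5
CS = (1/2) * Q* * (P_max - P*)
CS = (1/2) * 11/5 * (56 - 45)
CS = (1/2) * 11/5 * 11 = 121/10

121/10


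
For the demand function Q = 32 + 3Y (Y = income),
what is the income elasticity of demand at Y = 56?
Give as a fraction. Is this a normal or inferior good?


dQ/dY = 3
At Y = 56: Q = 32 + 3*56 = 200
Ey = (dQ/dY)(Y/Q) = 3 * 56 / 200 = 21/25
Since Ey > 0, this is a normal good.

21/25 (normal good)


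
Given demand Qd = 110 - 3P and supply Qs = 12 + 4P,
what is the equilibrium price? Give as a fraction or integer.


At equilibrium, Qd = Qs.
110 - 3P = 12 + 4P
110 - 12 = 3P + 4P
98 = 7P
P* = 98/7 = 14

14


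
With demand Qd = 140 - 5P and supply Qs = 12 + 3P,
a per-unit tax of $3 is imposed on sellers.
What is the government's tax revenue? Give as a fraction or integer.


With tax on sellers, new supply: Qs' = 12 + 3(P - 3)
= 3 + 3P
New equilibrium quantity:
Q_new = 435/8
Tax revenue = tax * Q_new = 3 * 435/8 = 1305/8

1305/8


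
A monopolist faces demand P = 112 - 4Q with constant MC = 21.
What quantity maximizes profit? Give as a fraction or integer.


TR = P*Q = (112 - 4Q)Q = 112Q - 4Q^2
MR = dTR/dQ = 112 - 8Q
Set MR = MC:
112 - 8Q = 21
91 = 8Q
Q* = 91/8 = 91/8

91/8


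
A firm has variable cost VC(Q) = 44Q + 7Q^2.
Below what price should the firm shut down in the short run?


AVC(Q) = VC(Q)/Q = 44 + 7Q
AVC is increasing in Q, so minimum AVC is at Q -> 0+.
Min AVC = 44
The firm should shut down if P < 44.

44


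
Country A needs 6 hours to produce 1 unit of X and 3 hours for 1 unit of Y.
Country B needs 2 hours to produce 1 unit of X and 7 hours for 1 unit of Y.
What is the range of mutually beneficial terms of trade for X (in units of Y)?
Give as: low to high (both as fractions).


Opportunity cost of X for Country A = hours_X / hours_Y = 6/3 = 2 units of Y
Opportunity cost of X for Country B = hours_X / hours_Y = 2/7 = 2/7 units of Y
Terms of trade must be between the two opportunity costs.
Range: 2/7 to 2

2/7 to 2


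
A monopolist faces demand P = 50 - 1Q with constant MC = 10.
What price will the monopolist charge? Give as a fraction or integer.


MR = 50 - 2Q
Set MR = MC: 50 - 2Q = 10
Q* = 20
Substitute into demand:
P* = 50 - 1*20 = 30

30


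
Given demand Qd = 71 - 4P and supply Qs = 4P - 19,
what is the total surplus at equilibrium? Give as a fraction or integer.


Find equilibrium: 71 - 4P = 4P - 19
71 + 19 = 8P
P* = 90/8 = 45/4
Q* = 4*45/4 - 19 = 26
Inverse demand: P = 71/4 - Q/4, so P_max = 71/4
Inverse supply: P = 19/4 + Q/4, so P_min = 19/4
CS = (1/2) * 26 * (71/4 - 45/4) = 169/2
PS = (1/2) * 26 * (45/4 - 19/4) = 169/2
TS = CS + PS = 169/2 + 169/2 = 169

169


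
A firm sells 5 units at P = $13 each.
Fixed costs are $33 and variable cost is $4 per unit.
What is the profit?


Total Revenue = P * Q = 13 * 5 = $65
Total Cost = FC + VC*Q = 33 + 4*5 = $53
Profit = TR - TC = 65 - 53 = $12

$12


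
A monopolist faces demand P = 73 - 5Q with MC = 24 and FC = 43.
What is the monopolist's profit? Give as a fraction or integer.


MR = MC: 73 - 10Q = 24
Q* = 49/10
P* = 73 - 5*49/10 = 97/2
Profit = (P* - MC)*Q* - FC
= (97/2 - 24)*49/10 - 43
= 49/2*49/10 - 43
= 2401/20 - 43 = 1541/20

1541/20


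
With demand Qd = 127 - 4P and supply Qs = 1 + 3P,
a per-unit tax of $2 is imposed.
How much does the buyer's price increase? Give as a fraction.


With a per-unit tax, the buyer's price increase depends on relative slopes.
Supply slope: d = 3, Demand slope: b = 4
Buyer's price increase = d * tax / (b + d)
= 3 * 2 / (4 + 3)
= 6 / 7 = 6/7

6/7


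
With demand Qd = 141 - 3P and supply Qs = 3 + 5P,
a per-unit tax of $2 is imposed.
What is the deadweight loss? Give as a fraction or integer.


Pre-tax equilibrium quantity: Q* = 357/4
Post-tax equilibrium quantity: Q_tax = 171/2
Reduction in quantity: Q* - Q_tax = 15/4
DWL = (1/2) * tax * (Q* - Q_tax)
DWL = (1/2) * 2 * 15/4 = 15/4

15/4


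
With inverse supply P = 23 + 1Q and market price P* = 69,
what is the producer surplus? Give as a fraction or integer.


Minimum supply price (at Q=0): P_min = 23
Quantity supplied at P* = 69:
Q* = (69 - 23)/1 = 46
PS = (1/2) * Q* * (P* - P_min)
PS = (1/2) * 46 * (69 - 23)
PS = (1/2) * 46 * 46 = 1058

1058


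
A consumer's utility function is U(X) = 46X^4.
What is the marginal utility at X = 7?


MU = dU/dX = 46*4*X^(4-1)
MU = 184*X^3
At X = 7:
MU = 184 * 7^3
MU = 184 * 343 = 63112

63112


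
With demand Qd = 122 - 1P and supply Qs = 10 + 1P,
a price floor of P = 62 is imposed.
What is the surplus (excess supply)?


At P = 62:
Qd = 122 - 1*62 = 60
Qs = 10 + 1*62 = 72
Surplus = Qs - Qd = 72 - 60 = 12

12


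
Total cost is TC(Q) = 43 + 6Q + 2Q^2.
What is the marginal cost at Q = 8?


MC = dTC/dQ = 6 + 2*2*Q
At Q = 8:
MC = 6 + 4*8
MC = 6 + 32 = 38

38


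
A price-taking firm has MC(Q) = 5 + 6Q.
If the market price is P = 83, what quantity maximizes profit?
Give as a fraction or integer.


In perfect competition, profit is maximized where P = MC.
83 = 5 + 6Q
78 = 6Q
Q* = 78/6 = 13

13


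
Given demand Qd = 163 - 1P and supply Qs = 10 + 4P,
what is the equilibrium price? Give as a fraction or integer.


At equilibrium, Qd = Qs.
163 - 1P = 10 + 4P
163 - 10 = 1P + 4P
153 = 5P
P* = 153/5 = 153/5

153/5


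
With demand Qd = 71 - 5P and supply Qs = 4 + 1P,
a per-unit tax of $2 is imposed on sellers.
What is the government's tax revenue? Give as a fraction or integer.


With tax on sellers, new supply: Qs' = 4 + 1(P - 2)
= 2 + 1P
New equilibrium quantity:
Q_new = 27/2
Tax revenue = tax * Q_new = 2 * 27/2 = 27

27


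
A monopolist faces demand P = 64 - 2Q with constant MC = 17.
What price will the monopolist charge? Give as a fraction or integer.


MR = 64 - 4Q
Set MR = MC: 64 - 4Q = 17
Q* = 47/4
Substitute into demand:
P* = 64 - 2*47/4 = 81/2

81/2


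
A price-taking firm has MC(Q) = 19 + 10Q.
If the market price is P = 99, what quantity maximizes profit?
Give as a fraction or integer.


In perfect competition, profit is maximized where P = MC.
99 = 19 + 10Q
80 = 10Q
Q* = 80/10 = 8

8


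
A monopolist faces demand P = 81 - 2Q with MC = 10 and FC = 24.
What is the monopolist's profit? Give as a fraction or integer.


MR = MC: 81 - 4Q = 10
Q* = 71/4
P* = 81 - 2*71/4 = 91/2
Profit = (P* - MC)*Q* - FC
= (91/2 - 10)*71/4 - 24
= 71/2*71/4 - 24
= 5041/8 - 24 = 4849/8

4849/8


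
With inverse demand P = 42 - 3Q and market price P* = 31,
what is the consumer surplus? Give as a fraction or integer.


Maximum willingness to pay (at Q=0): P_max = 42
Quantity demanded at P* = 31:
Q* = (42 - 31)/3 = 11/3
CS = (1/2) * Q* * (P_max - P*)
CS = (1/2) * 11/3 * (42 - 31)
CS = (1/2) * 11/3 * 11 = 121/6

121/6


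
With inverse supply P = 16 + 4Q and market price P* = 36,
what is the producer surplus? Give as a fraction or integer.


Minimum supply price (at Q=0): P_min = 16
Quantity supplied at P* = 36:
Q* = (36 - 16)/4 = 5
PS = (1/2) * Q* * (P* - P_min)
PS = (1/2) * 5 * (36 - 16)
PS = (1/2) * 5 * 20 = 50

50


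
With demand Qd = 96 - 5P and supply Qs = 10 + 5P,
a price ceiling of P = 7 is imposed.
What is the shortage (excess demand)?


At P = 7:
Qd = 96 - 5*7 = 61
Qs = 10 + 5*7 = 45
Shortage = Qd - Qs = 61 - 45 = 16

16


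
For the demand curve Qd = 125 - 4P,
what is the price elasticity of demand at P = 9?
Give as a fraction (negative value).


dQ/dP = -4
At P = 9: Q = 125 - 4*9 = 89
E = (dQ/dP)(P/Q) = (-4)(9/89) = -36/89

-36/89


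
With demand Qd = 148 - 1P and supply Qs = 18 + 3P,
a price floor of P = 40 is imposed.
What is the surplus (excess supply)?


At P = 40:
Qd = 148 - 1*40 = 108
Qs = 18 + 3*40 = 138
Surplus = Qs - Qd = 138 - 108 = 30

30


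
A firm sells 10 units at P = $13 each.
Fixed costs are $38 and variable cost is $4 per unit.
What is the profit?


Total Revenue = P * Q = 13 * 10 = $130
Total Cost = FC + VC*Q = 38 + 4*10 = $78
Profit = TR - TC = 130 - 78 = $52

$52


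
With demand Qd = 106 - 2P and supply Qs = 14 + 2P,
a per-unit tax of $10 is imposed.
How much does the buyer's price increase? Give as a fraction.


With a per-unit tax, the buyer's price increase depends on relative slopes.
Supply slope: d = 2, Demand slope: b = 2
Buyer's price increase = d * tax / (b + d)
= 2 * 10 / (2 + 2)
= 20 / 4 = 5

5


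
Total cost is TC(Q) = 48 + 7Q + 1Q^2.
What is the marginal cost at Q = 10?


MC = dTC/dQ = 7 + 2*1*Q
At Q = 10:
MC = 7 + 2*10
MC = 7 + 20 = 27

27


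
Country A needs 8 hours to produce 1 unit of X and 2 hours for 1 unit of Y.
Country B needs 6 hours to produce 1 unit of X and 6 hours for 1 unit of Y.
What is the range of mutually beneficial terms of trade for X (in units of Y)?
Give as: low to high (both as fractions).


Opportunity cost of X for Country A = hours_X / hours_Y = 8/2 = 4 units of Y
Opportunity cost of X for Country B = hours_X / hours_Y = 6/6 = 1 units of Y
Terms of trade must be between the two opportunity costs.
Range: 1 to 4

1 to 4


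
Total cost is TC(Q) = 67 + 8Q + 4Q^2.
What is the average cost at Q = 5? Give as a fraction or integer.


TC(5) = 67 + 8*5 + 4*5^2
TC(5) = 67 + 40 + 100 = 207
AC = TC/Q = 207/5 = 207/5

207/5


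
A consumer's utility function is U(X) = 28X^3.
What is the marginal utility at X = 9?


MU = dU/dX = 28*3*X^(3-1)
MU = 84*X^2
At X = 9:
MU = 84 * 9^2
MU = 84 * 81 = 6804

6804


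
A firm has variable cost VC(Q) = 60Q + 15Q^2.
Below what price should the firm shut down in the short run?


AVC(Q) = VC(Q)/Q = 60 + 15Q
AVC is increasing in Q, so minimum AVC is at Q -> 0+.
Min AVC = 60
The firm should shut down if P < 60.

60


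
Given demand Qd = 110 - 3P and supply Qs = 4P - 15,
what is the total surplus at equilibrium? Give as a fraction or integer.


Find equilibrium: 110 - 3P = 4P - 15
110 + 15 = 7P
P* = 125/7 = 125/7
Q* = 4*125/7 - 15 = 395/7
Inverse demand: P = 110/3 - Q/3, so P_max = 110/3
Inverse supply: P = 15/4 + Q/4, so P_min = 15/4
CS = (1/2) * 395/7 * (110/3 - 125/7) = 156025/294
PS = (1/2) * 395/7 * (125/7 - 15/4) = 156025/392
TS = CS + PS = 156025/294 + 156025/392 = 156025/168

156025/168


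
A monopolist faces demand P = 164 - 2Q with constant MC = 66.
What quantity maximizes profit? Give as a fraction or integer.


TR = P*Q = (164 - 2Q)Q = 164Q - 2Q^2
MR = dTR/dQ = 164 - 4Q
Set MR = MC:
164 - 4Q = 66
98 = 4Q
Q* = 98/4 = 49/2

49/2


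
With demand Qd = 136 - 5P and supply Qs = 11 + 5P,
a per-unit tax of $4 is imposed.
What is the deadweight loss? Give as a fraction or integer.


Pre-tax equilibrium quantity: Q* = 147/2
Post-tax equilibrium quantity: Q_tax = 127/2
Reduction in quantity: Q* - Q_tax = 10
DWL = (1/2) * tax * (Q* - Q_tax)
DWL = (1/2) * 4 * 10 = 20

20


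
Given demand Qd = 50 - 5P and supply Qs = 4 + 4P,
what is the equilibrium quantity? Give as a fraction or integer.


First find equilibrium price:
50 - 5P = 4 + 4P
P* = 46/9 = 46/9
Then substitute into demand:
Q* = 50 - 5 * 46/9 = 220/9

220/9


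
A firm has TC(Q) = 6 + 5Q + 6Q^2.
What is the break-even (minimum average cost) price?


AC(Q) = 6/Q + 5 + 6Q
To minimize: dAC/dQ = -6/Q^2 + 6 = 0
Q^2 = 6/6 = 1
Q* = 1
Min AC = 6/1 + 5 + 6*1
Min AC = 6 + 5 + 6 = 17

17
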